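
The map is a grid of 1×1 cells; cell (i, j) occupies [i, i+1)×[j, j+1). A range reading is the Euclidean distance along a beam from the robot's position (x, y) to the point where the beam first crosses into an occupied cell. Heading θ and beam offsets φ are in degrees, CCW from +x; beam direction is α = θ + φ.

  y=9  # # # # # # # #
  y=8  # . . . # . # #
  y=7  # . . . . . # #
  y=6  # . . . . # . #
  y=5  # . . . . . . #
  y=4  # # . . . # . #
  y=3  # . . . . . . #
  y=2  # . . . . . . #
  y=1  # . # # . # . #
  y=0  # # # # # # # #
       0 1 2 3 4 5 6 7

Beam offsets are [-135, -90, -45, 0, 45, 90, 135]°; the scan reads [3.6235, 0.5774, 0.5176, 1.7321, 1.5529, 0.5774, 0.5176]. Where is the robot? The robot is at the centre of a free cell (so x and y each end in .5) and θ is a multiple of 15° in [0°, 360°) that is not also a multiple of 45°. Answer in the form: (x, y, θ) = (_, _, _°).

Candidates: 39 free-cell centres × 16 headings = 624 poses. Raycast each; keep the one whose scan matches to 4 dp.
  (1.5, 1.5, 75°): beam 1 = 0.5774 ≠ 3.6235 ✗
  (3.5, 6.5, 60°): beam 1 = 5.6940 ≠ 3.6235 ✗
  (2.5, 6.5, 120°): beam 1 = 4.6587 ≠ 3.6235 ✗
  (3.5, 6.5, 300°): beam 1 = 2.5882 ≠ 3.6235 ✗
  …
  (5.5, 5.5, 330°): r_1=3.6235, r_2=0.5774, r_3=0.5176, r_4=1.7321, r_5=1.5529, r_6=0.5774, r_7=0.5176 — all match ✓
No second candidate reproduces the full scan.

(x, y, θ) = (5.5, 5.5, 330°)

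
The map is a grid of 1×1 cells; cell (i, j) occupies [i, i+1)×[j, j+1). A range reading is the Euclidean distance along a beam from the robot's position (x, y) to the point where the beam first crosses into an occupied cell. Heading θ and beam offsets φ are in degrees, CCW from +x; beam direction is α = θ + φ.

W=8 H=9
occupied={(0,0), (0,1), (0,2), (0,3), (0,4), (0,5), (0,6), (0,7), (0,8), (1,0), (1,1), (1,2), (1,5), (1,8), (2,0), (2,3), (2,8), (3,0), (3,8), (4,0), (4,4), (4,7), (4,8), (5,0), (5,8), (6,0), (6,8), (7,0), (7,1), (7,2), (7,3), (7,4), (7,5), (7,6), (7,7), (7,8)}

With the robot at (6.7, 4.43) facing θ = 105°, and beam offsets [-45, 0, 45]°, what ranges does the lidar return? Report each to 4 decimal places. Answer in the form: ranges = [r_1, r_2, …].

ranges = [0.6000, 3.6959, 6.5818]

beam 1: φ=-45°, α=60°
  dir = (cos 60°, sin 60°) = (0.5000, 0.8660); from cell (6,4)
  next x-line at t=0.6000, next y-line at t=0.6582; Δt_x=2.0000, Δt_y=1.1547
    x: enter (7,4) at t=0.6000 ← occupied
  → r_1 = 0.6000
beam 2: φ=0°, α=105°
  dir = (cos 105°, sin 105°) = (-0.2588, 0.9659); from cell (6,4)
  next x-line at t=2.7046, next y-line at t=0.5901; Δt_x=3.8637, Δt_y=1.0353
    y: enter (6,5) at t=0.5901
    y: enter (6,6) at t=1.6254
    y: enter (6,7) at t=2.6607
    x: enter (5,7) at t=2.7046
    y: enter (5,8) at t=3.6959 ← occupied
  → r_2 = 3.6959
beam 3: φ=45°, α=150°
  dir = (cos 150°, sin 150°) = (-0.8660, 0.5000); from cell (6,4)
  next x-line at t=0.8083, next y-line at t=1.1400; Δt_x=1.1547, Δt_y=2.0000
    x: enter (5,4) at t=0.8083
    y: enter (5,5) at t=1.1400
    x: enter (4,5) at t=1.9630
    x: enter (3,5) at t=3.1177
    y: enter (3,6) at t=3.1400
    x: enter (2,6) at t=4.2724
    y: enter (2,7) at t=5.1400
    x: enter (1,7) at t=5.4271
    x: enter (0,7) at t=6.5818 ← occupied
  → r_3 = 6.5818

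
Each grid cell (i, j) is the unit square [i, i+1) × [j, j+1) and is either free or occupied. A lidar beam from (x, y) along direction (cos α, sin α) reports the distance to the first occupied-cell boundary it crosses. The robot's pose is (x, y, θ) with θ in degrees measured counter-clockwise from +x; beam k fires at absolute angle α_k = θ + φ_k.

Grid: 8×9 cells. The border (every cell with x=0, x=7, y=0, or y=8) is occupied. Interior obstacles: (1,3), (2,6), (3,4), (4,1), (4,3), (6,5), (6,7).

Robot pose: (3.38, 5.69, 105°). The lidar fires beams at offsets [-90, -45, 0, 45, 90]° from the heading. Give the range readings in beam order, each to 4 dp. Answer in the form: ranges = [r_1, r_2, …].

beam 1: φ=-90°, α=15°
  d=(0.9659,0.2588)  start (3,5)  tX=0.6419 tY=1.1977  stride 1/|dx|=1.0353 1/|dy|=3.8637
    cross x-line → (4,5), t=0.6419
    cross y-line → (4,6), t=1.1977
    cross x-line → (5,6), t=1.6771
    cross x-line → (6,6), t=2.7124
    cross x-line → (7,6), t=3.7477 (wall)
  → r_1 = 3.7477
beam 2: φ=-45°, α=60°
  d=(0.5000,0.8660)  start (3,5)  tX=1.2400 tY=0.3580  stride 1/|dx|=2.0000 1/|dy|=1.1547
    cross y-line → (3,6), t=0.3580
    cross x-line → (4,6), t=1.2400
    cross y-line → (4,7), t=1.5127
    cross y-line → (4,8), t=2.6674 (wall)
  → r_2 = 2.6674
beam 3: φ=0°, α=105°
  d=(-0.2588,0.9659)  start (3,5)  tX=1.4682 tY=0.3209  stride 1/|dx|=3.8637 1/|dy|=1.0353
    cross y-line → (3,6), t=0.3209
    cross y-line → (3,7), t=1.3562
    cross x-line → (2,7), t=1.4682
    cross y-line → (2,8), t=2.3915 (wall)
  → r_3 = 2.3915
beam 4: φ=45°, α=150°
  d=(-0.8660,0.5000)  start (3,5)  tX=0.4388 tY=0.6200  stride 1/|dx|=1.1547 1/|dy|=2.0000
    cross x-line → (2,5), t=0.4388
    cross y-line → (2,6), t=0.6200 (wall)
  → r_4 = 0.6200
beam 5: φ=90°, α=195°
  d=(-0.9659,-0.2588)  start (3,5)  tX=0.3934 tY=2.6660  stride 1/|dx|=1.0353 1/|dy|=3.8637
    cross x-line → (2,5), t=0.3934
    cross x-line → (1,5), t=1.4287
    cross x-line → (0,5), t=2.4640 (wall)
  → r_5 = 2.4640

ranges = [3.7477, 2.6674, 2.3915, 0.6200, 2.4640]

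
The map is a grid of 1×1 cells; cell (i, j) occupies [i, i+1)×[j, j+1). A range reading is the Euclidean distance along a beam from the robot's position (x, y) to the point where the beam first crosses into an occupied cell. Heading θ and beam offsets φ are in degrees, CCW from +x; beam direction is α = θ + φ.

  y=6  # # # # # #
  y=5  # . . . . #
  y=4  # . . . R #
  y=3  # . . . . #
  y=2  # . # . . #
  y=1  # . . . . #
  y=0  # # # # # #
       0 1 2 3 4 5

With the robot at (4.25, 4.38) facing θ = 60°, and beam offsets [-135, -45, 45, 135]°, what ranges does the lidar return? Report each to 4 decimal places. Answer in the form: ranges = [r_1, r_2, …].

beam 1: φ=-135°, α=285°
  direction (0.2588, -0.9659); cell (4,4); t to first gridline: x 2.8978, y 0.3934 (then +3.8637 / +1.0353)
    (4,3) via y @ 0.3934
    (4,2) via y @ 1.4287
    (4,1) via y @ 2.4640
    (5,1) via x @ 2.8978  # hit
  → r_1 = 2.8978
beam 2: φ=-45°, α=15°
  direction (0.9659, 0.2588); cell (4,4); t to first gridline: x 0.7765, y 2.3955 (then +1.0353 / +3.8637)
    (5,4) via x @ 0.7765  # hit
  → r_2 = 0.7765
beam 3: φ=45°, α=105°
  direction (-0.2588, 0.9659); cell (4,4); t to first gridline: x 0.9659, y 0.6419 (then +3.8637 / +1.0353)
    (4,5) via y @ 0.6419
    (3,5) via x @ 0.9659
    (3,6) via y @ 1.6771  # hit
  → r_3 = 1.6771
beam 4: φ=135°, α=195°
  direction (-0.9659, -0.2588); cell (4,4); t to first gridline: x 0.2588, y 1.4682 (then +1.0353 / +3.8637)
    (3,4) via x @ 0.2588
    (2,4) via x @ 1.2941
    (2,3) via y @ 1.4682
    (1,3) via x @ 2.3294
    (0,3) via x @ 3.3646  # hit
  → r_4 = 3.3646

ranges = [2.8978, 0.7765, 1.6771, 3.3646]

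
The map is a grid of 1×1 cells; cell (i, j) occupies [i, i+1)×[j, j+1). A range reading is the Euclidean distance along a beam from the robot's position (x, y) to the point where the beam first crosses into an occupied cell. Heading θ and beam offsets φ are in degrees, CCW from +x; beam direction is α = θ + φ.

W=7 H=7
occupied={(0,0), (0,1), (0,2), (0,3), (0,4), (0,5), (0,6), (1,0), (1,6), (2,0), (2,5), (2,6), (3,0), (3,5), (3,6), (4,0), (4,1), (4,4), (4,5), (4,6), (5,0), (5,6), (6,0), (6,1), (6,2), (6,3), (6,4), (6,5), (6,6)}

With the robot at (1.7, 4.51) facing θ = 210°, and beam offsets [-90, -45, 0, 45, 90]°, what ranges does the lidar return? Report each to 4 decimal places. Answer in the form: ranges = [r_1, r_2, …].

beam 1: φ=-90°, α=120°
  cosα=-0.5000 sinα=0.8660 | (1,4) | tMaxX 1.4000 tMaxY 0.5658 | tΔX 2.0000 tΔY 1.1547
    t=0.5658 [y] (1,5)
    t=1.4000 [x] (0,5) — stop
  → r_1 = 1.4000
beam 2: φ=-45°, α=165°
  cosα=-0.9659 sinα=0.2588 | (1,4) | tMaxX 0.7247 tMaxY 1.8932 | tΔX 1.0353 tΔY 3.8637
    t=0.7247 [x] (0,4) — stop
  → r_2 = 0.7247
beam 3: φ=0°, α=210°
  cosα=-0.8660 sinα=-0.5000 | (1,4) | tMaxX 0.8083 tMaxY 1.0200 | tΔX 1.1547 tΔY 2.0000
    t=0.8083 [x] (0,4) — stop
  → r_3 = 0.8083
beam 4: φ=45°, α=255°
  cosα=-0.2588 sinα=-0.9659 | (1,4) | tMaxX 2.7046 tMaxY 0.5280 | tΔX 3.8637 tΔY 1.0353
    t=0.5280 [y] (1,3)
    t=1.5633 [y] (1,2)
    t=2.5985 [y] (1,1)
    t=2.7046 [x] (0,1) — stop
  → r_4 = 2.7046
beam 5: φ=90°, α=300°
  cosα=0.5000 sinα=-0.8660 | (1,4) | tMaxX 0.6000 tMaxY 0.5889 | tΔX 2.0000 tΔY 1.1547
    t=0.5889 [y] (1,3)
    t=0.6000 [x] (2,3)
    t=1.7436 [y] (2,2)
    t=2.6000 [x] (3,2)
    t=2.8983 [y] (3,1)
    t=4.0530 [y] (3,0) — stop
  → r_5 = 4.0530

ranges = [1.4000, 0.7247, 0.8083, 2.7046, 4.0530]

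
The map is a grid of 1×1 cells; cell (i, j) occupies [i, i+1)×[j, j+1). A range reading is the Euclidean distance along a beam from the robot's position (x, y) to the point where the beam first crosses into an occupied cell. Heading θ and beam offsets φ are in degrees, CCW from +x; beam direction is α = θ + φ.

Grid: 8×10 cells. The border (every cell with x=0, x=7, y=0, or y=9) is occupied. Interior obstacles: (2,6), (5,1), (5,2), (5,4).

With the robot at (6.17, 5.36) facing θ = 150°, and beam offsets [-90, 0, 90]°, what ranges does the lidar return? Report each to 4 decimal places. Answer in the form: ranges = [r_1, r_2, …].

beam 1: φ=-90°, α=60°
  d=(0.5000,0.8660)  start (6,5)  tX=1.6600 tY=0.7390  stride 1/|dx|=2.0000 1/|dy|=1.1547
    cross y-line → (6,6), t=0.7390
    cross x-line → (7,6), t=1.6600 (wall)
  → r_1 = 1.6600
beam 2: φ=0°, α=150°
  d=(-0.8660,0.5000)  start (6,5)  tX=0.1963 tY=1.2800  stride 1/|dx|=1.1547 1/|dy|=2.0000
    cross x-line → (5,5), t=0.1963
    cross y-line → (5,6), t=1.2800
    cross x-line → (4,6), t=1.3510
    cross x-line → (3,6), t=2.5057
    cross y-line → (3,7), t=3.2800
    cross x-line → (2,7), t=3.6604
    cross x-line → (1,7), t=4.8151
    cross y-line → (1,8), t=5.2800
    cross x-line → (0,8), t=5.9698 (wall)
  → r_2 = 5.9698
beam 3: φ=90°, α=240°
  d=(-0.5000,-0.8660)  start (6,5)  tX=0.3400 tY=0.4157  stride 1/|dx|=2.0000 1/|dy|=1.1547
    cross x-line → (5,5), t=0.3400
    cross y-line → (5,4), t=0.4157 (wall)
  → r_3 = 0.4157

ranges = [1.6600, 5.9698, 0.4157]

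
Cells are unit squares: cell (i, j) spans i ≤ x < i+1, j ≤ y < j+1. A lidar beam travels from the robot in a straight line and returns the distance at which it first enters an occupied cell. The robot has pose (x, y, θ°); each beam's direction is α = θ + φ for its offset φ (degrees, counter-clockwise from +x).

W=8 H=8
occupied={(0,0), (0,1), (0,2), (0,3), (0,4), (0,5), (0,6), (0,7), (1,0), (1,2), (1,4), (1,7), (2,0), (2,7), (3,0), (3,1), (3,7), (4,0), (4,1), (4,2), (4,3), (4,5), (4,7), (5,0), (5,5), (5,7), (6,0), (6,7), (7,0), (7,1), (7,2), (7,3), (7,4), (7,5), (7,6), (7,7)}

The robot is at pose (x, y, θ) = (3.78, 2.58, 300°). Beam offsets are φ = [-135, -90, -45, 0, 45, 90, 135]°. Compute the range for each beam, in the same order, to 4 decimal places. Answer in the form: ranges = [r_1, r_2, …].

beam 1: φ=-135°, α=165°
  d=(-0.9659,0.2588)  start (3,2)  tX=0.8075 tY=1.6228  stride 1/|dx|=1.0353 1/|dy|=3.8637
    cross x-line → (2,2), t=0.8075
    cross y-line → (2,3), t=1.6228
    cross x-line → (1,3), t=1.8428
    cross x-line → (0,3), t=2.8781 (wall)
  → r_1 = 2.8781
beam 2: φ=-90°, α=210°
  d=(-0.8660,-0.5000)  start (3,2)  tX=0.9007 tY=1.1600  stride 1/|dx|=1.1547 1/|dy|=2.0000
    cross x-line → (2,2), t=0.9007
    cross y-line → (2,1), t=1.1600
    cross x-line → (1,1), t=2.0554
    cross y-line → (1,0), t=3.1600 (wall)
  → r_2 = 3.1600
beam 3: φ=-45°, α=255°
  d=(-0.2588,-0.9659)  start (3,2)  tX=3.0137 tY=0.6005  stride 1/|dx|=3.8637 1/|dy|=1.0353
    cross y-line → (3,1), t=0.6005 (wall)
  → r_3 = 0.6005
beam 4: φ=0°, α=300°
  d=(0.5000,-0.8660)  start (3,2)  tX=0.4400 tY=0.6697  stride 1/|dx|=2.0000 1/|dy|=1.1547
    cross x-line → (4,2), t=0.4400 (wall)
  → r_4 = 0.4400
beam 5: φ=45°, α=345°
  d=(0.9659,-0.2588)  start (3,2)  tX=0.2278 tY=2.2409  stride 1/|dx|=1.0353 1/|dy|=3.8637
    cross x-line → (4,2), t=0.2278 (wall)
  → r_5 = 0.2278
beam 6: φ=90°, α=30°
  d=(0.8660,0.5000)  start (3,2)  tX=0.2540 tY=0.8400  stride 1/|dx|=1.1547 1/|dy|=2.0000
    cross x-line → (4,2), t=0.2540 (wall)
  → r_6 = 0.2540
beam 7: φ=135°, α=75°
  d=(0.2588,0.9659)  start (3,2)  tX=0.8500 tY=0.4348  stride 1/|dx|=3.8637 1/|dy|=1.0353
    cross y-line → (3,3), t=0.4348
    cross x-line → (4,3), t=0.8500 (wall)
  → r_7 = 0.8500

ranges = [2.8781, 3.1600, 0.6005, 0.4400, 0.2278, 0.2540, 0.8500]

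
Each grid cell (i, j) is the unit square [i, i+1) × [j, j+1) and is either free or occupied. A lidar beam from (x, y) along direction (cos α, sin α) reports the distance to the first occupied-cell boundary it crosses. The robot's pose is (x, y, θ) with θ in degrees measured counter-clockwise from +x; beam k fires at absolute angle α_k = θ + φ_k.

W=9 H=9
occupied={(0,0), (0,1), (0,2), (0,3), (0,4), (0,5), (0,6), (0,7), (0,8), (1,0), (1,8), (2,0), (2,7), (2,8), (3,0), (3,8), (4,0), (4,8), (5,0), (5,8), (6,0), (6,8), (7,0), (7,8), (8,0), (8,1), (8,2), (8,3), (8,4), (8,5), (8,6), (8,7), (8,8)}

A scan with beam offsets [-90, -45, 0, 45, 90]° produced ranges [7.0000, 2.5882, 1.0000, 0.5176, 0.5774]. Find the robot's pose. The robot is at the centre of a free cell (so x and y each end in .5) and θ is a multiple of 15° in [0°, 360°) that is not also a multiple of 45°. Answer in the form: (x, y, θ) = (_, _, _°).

Candidates: 48 free-cell centres × 16 headings = 768 poses. Raycast each; keep the one whose scan matches to 4 dp.
  (5.5, 4.5, 75°): beam 1 = 2.5882 ≠ 7.0000 ✗
  (5.5, 5.5, 150°): beam 1 = 2.8868 ≠ 7.0000 ✗
  (1.5, 5.5, 255°): beam 1 = 0.5176 ≠ 7.0000 ✗
  (5.5, 5.5, 345°): beam 1 = 4.6587 ≠ 7.0000 ✗
  …
  (1.5, 4.5, 120°): r_1=7.0000, r_2=2.5882, r_3=1.0000, r_4=0.5176, r_5=0.5774 — all match ✓
No second candidate reproduces the full scan.

(x, y, θ) = (1.5, 4.5, 120°)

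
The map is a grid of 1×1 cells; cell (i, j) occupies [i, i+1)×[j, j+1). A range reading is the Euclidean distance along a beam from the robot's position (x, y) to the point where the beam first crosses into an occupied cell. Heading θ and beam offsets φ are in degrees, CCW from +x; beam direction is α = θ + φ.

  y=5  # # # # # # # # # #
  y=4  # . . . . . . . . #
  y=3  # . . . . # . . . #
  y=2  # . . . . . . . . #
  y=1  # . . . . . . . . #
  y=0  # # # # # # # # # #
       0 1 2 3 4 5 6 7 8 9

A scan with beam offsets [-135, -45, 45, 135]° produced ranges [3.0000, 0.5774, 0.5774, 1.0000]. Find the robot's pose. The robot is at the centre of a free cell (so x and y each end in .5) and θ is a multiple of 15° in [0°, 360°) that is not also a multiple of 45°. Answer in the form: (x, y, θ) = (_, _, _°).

(x, y, θ) = (8.5, 1.5, 285°)

The pose lattice has 31·16 = 496 candidates. Test each by forward raycasting.
  (3.5, 2.5, 210°): beam 1 = 2.5882 ≠ 3.0000 ✗
  (2.5, 4.5, 105°): beam 1 = 2.8868 ≠ 3.0000 ✗
  (4.5, 4.5, 30°): beam 1 = 3.6235 ≠ 3.0000 ✗
  …
  (8.5, 1.5, 285°): r_1=3.0000, r_2=0.5774, r_3=0.5774, r_4=1.0000 — all match ✓
Only this pose fits every beam.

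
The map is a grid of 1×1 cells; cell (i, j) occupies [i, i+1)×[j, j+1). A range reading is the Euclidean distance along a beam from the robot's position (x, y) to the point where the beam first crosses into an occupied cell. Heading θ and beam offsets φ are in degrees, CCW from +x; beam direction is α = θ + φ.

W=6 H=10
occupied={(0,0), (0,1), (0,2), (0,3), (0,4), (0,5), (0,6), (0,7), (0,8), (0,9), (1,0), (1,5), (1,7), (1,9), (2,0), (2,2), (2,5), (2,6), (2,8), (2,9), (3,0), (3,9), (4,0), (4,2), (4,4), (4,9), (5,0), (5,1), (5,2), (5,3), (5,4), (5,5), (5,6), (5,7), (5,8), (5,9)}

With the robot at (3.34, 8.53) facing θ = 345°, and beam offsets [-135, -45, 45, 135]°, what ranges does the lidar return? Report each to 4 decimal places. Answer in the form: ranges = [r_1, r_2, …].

ranges = [0.3926, 3.3200, 0.9400, 0.5427]

beam 1: φ=-135°, α=210°
  cosα=-0.8660 sinα=-0.5000 | (3,8) | tMaxX 0.3926 tMaxY 1.0600 | tΔX 1.1547 tΔY 2.0000
    t=0.3926 [x] (2,8) — stop
  → r_1 = 0.3926
beam 2: φ=-45°, α=300°
  cosα=0.5000 sinα=-0.8660 | (3,8) | tMaxX 1.3200 tMaxY 0.6120 | tΔX 2.0000 tΔY 1.1547
    t=0.6120 [y] (3,7)
    t=1.3200 [x] (4,7)
    t=1.7667 [y] (4,6)
    t=2.9214 [y] (4,5)
    t=3.3200 [x] (5,5) — stop
  → r_2 = 3.3200
beam 3: φ=45°, α=30°
  cosα=0.8660 sinα=0.5000 | (3,8) | tMaxX 0.7621 tMaxY 0.9400 | tΔX 1.1547 tΔY 2.0000
    t=0.7621 [x] (4,8)
    t=0.9400 [y] (4,9) — stop
  → r_3 = 0.9400
beam 4: φ=135°, α=120°
  cosα=-0.5000 sinα=0.8660 | (3,8) | tMaxX 0.6800 tMaxY 0.5427 | tΔX 2.0000 tΔY 1.1547
    t=0.5427 [y] (3,9) — stop
  → r_4 = 0.5427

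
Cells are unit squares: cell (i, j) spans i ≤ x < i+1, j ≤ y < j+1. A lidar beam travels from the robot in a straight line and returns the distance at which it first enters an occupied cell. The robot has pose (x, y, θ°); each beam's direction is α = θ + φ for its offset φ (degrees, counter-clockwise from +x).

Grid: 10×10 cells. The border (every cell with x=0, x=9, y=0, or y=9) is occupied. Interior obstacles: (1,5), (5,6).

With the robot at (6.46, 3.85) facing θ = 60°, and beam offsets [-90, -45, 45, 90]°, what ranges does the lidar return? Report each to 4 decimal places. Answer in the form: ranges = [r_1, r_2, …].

ranges = [2.9329, 2.6296, 2.2258, 6.3047]

beam 1: φ=-90°, α=330°
  direction (0.8660, -0.5000); cell (6,3); t to first gridline: x 0.6235, y 1.7000 (then +1.1547 / +2.0000)
    (7,3) via x @ 0.6235
    (7,2) via y @ 1.7000
    (8,2) via x @ 1.7782
    (9,2) via x @ 2.9329  # hit
  → r_1 = 2.9329
beam 2: φ=-45°, α=15°
  direction (0.9659, 0.2588); cell (6,3); t to first gridline: x 0.5590, y 0.5796 (then +1.0353 / +3.8637)
    (7,3) via x @ 0.5590
    (7,4) via y @ 0.5796
    (8,4) via x @ 1.5943
    (9,4) via x @ 2.6296  # hit
  → r_2 = 2.6296
beam 3: φ=45°, α=105°
  direction (-0.2588, 0.9659); cell (6,3); t to first gridline: x 1.7773, y 0.1553 (then +3.8637 / +1.0353)
    (6,4) via y @ 0.1553
    (6,5) via y @ 1.1906
    (5,5) via x @ 1.7773
    (5,6) via y @ 2.2258  # hit
  → r_3 = 2.2258
beam 4: φ=90°, α=150°
  direction (-0.8660, 0.5000); cell (6,3); t to first gridline: x 0.5312, y 0.3000 (then +1.1547 / +2.0000)
    (6,4) via y @ 0.3000
    (5,4) via x @ 0.5312
    (4,4) via x @ 1.6859
    (4,5) via y @ 2.3000
    (3,5) via x @ 2.8406
    (2,5) via x @ 3.9953
    (2,6) via y @ 4.3000
    (1,6) via x @ 5.1500
    (1,7) via y @ 6.3000
    (0,7) via x @ 6.3047  # hit
  → r_4 = 6.3047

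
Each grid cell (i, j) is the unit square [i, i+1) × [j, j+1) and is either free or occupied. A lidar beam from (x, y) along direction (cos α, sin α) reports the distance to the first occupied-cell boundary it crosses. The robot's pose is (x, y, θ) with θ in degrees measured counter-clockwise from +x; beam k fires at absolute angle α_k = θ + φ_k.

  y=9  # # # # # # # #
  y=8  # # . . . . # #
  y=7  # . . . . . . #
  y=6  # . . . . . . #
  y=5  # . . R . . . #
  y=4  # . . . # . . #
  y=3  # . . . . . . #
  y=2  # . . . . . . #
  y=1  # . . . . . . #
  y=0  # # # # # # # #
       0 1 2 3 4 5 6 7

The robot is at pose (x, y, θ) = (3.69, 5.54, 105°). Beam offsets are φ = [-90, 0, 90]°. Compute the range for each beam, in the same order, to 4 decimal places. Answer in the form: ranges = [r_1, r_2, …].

ranges = [3.4268, 3.5821, 2.7849]

beam 1: φ=-90°, α=15°
  direction (0.9659, 0.2588); cell (3,5); t to first gridline: x 0.3209, y 1.7773 (then +1.0353 / +3.8637)
    (4,5) via x @ 0.3209
    (5,5) via x @ 1.3562
    (5,6) via y @ 1.7773
    (6,6) via x @ 2.3915
    (7,6) via x @ 3.4268  # hit
  → r_1 = 3.4268
beam 2: φ=0°, α=105°
  direction (-0.2588, 0.9659); cell (3,5); t to first gridline: x 2.6660, y 0.4762 (then +3.8637 / +1.0353)
    (3,6) via y @ 0.4762
    (3,7) via y @ 1.5115
    (3,8) via y @ 2.5468
    (2,8) via x @ 2.6660
    (2,9) via y @ 3.5821  # hit
  → r_2 = 3.5821
beam 3: φ=90°, α=195°
  direction (-0.9659, -0.2588); cell (3,5); t to first gridline: x 0.7143, y 2.0864 (then +1.0353 / +3.8637)
    (2,5) via x @ 0.7143
    (1,5) via x @ 1.7496
    (1,4) via y @ 2.0864
    (0,4) via x @ 2.7849  # hit
  → r_3 = 2.7849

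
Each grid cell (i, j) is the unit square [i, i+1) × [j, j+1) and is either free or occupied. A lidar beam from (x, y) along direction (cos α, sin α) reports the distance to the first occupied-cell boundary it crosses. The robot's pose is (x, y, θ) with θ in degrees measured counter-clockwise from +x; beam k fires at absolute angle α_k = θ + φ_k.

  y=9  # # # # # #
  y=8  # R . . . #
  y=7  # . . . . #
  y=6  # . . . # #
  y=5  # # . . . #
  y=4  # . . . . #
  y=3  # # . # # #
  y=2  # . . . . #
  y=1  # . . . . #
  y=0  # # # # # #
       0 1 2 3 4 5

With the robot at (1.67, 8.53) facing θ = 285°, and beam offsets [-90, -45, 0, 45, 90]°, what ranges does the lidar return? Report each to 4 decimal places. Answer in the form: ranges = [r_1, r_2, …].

ranges = [0.6936, 1.3400, 5.1387, 3.0600, 1.8159]

beam 1: φ=-90°, α=195°
  d=(-0.9659,-0.2588)  start (1,8)  tX=0.6936 tY=2.0478  stride 1/|dx|=1.0353 1/|dy|=3.8637
    cross x-line → (0,8), t=0.6936 (wall)
  → r_1 = 0.6936
beam 2: φ=-45°, α=240°
  d=(-0.5000,-0.8660)  start (1,8)  tX=1.3400 tY=0.6120  stride 1/|dx|=2.0000 1/|dy|=1.1547
    cross y-line → (1,7), t=0.6120
    cross x-line → (0,7), t=1.3400 (wall)
  → r_2 = 1.3400
beam 3: φ=0°, α=285°
  d=(0.2588,-0.9659)  start (1,8)  tX=1.2750 tY=0.5487  stride 1/|dx|=3.8637 1/|dy|=1.0353
    cross y-line → (1,7), t=0.5487
    cross x-line → (2,7), t=1.2750
    cross y-line → (2,6), t=1.5840
    cross y-line → (2,5), t=2.6192
    cross y-line → (2,4), t=3.6545
    cross y-line → (2,3), t=4.6898
    cross x-line → (3,3), t=5.1387 (wall)
  → r_3 = 5.1387
beam 4: φ=45°, α=330°
  d=(0.8660,-0.5000)  start (1,8)  tX=0.3811 tY=1.0600  stride 1/|dx|=1.1547 1/|dy|=2.0000
    cross x-line → (2,8), t=0.3811
    cross y-line → (2,7), t=1.0600
    cross x-line → (3,7), t=1.5358
    cross x-line → (4,7), t=2.6905
    cross y-line → (4,6), t=3.0600 (wall)
  → r_4 = 3.0600
beam 5: φ=90°, α=15°
  d=(0.9659,0.2588)  start (1,8)  tX=0.3416 tY=1.8159  stride 1/|dx|=1.0353 1/|dy|=3.8637
    cross x-line → (2,8), t=0.3416
    cross x-line → (3,8), t=1.3769
    cross y-line → (3,9), t=1.8159 (wall)
  → r_5 = 1.8159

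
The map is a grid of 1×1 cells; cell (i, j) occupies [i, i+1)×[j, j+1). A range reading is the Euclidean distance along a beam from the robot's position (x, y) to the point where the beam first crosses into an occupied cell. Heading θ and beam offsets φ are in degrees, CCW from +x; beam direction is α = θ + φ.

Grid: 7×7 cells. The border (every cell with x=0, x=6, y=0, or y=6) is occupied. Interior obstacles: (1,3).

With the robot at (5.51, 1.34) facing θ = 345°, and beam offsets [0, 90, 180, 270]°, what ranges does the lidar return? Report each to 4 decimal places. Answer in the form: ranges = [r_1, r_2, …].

ranges = [0.5073, 1.8932, 4.6691, 0.3520]

beam 1: φ=0°, α=345°
  direction (0.9659, -0.2588); cell (5,1); t to first gridline: x 0.5073, y 1.3137 (then +1.0353 / +3.8637)
    (6,1) via x @ 0.5073  # hit
  → r_1 = 0.5073
beam 2: φ=90°, α=75°
  direction (0.2588, 0.9659); cell (5,1); t to first gridline: x 1.8932, y 0.6833 (then +3.8637 / +1.0353)
    (5,2) via y @ 0.6833
    (5,3) via y @ 1.7186
    (6,3) via x @ 1.8932  # hit
  → r_2 = 1.8932
beam 3: φ=180°, α=165°
  direction (-0.9659, 0.2588); cell (5,1); t to first gridline: x 0.5280, y 2.5500 (then +1.0353 / +3.8637)
    (4,1) via x @ 0.5280
    (3,1) via x @ 1.5633
    (3,2) via y @ 2.5500
    (2,2) via x @ 2.5985
    (1,2) via x @ 3.6338
    (0,2) via x @ 4.6691  # hit
  → r_3 = 4.6691
beam 4: φ=270°, α=255°
  direction (-0.2588, -0.9659); cell (5,1); t to first gridline: x 1.9705, y 0.3520 (then +3.8637 / +1.0353)
    (5,0) via y @ 0.3520  # hit
  → r_4 = 0.3520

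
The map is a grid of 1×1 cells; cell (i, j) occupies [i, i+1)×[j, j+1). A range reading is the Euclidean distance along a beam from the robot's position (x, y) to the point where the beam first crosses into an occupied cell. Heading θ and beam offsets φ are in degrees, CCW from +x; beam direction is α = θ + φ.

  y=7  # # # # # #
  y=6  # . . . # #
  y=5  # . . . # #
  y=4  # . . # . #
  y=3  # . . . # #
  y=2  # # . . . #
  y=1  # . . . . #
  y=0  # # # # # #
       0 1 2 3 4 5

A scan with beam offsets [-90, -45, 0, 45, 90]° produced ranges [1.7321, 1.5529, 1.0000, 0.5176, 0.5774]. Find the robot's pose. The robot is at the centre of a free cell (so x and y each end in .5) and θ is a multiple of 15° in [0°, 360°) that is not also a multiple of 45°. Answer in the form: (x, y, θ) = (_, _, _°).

(x, y, θ) = (2.5, 6.5, 30°)

The pose lattice has 19·16 = 304 candidates. Test each by forward raycasting.
  (2.5, 4.5, 195°): beam 1 = 2.5882 ≠ 1.7321 ✗
  (1.5, 3.5, 210°): beam 1 = 1.0000 ≠ 1.7321 ✗
  (3.5, 5.5, 165°): beam 1 = 1.5529 ≠ 1.7321 ✗
  (2.5, 6.5, 105°): beam 1 = 1.5529 ≠ 1.7321 ✗
  (2.5, 6.5, 60°): beam 3 = 0.5774 ≠ 1.0000 ✗
  …
  (2.5, 6.5, 30°): r_1=1.7321, r_2=1.5529, r_3=1.0000, r_4=0.5176, r_5=0.5774 — all match ✓
No second candidate reproduces the full scan.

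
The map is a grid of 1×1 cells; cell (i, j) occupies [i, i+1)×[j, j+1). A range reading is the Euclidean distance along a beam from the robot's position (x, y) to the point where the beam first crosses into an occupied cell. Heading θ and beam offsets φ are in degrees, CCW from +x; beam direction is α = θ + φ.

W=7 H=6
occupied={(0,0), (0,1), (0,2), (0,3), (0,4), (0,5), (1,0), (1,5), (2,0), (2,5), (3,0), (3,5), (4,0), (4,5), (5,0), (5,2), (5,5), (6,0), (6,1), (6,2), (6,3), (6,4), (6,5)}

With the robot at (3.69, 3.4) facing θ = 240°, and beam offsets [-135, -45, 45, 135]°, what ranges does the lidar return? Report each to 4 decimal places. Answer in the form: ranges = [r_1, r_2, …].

ranges = [1.6564, 2.7849, 2.4847, 2.3915]

beam 1: φ=-135°, α=105°
  cosα=-0.2588 sinα=0.9659 | (3,3) | tMaxX 2.6660 tMaxY 0.6212 | tΔX 3.8637 tΔY 1.0353
    t=0.6212 [y] (3,4)
    t=1.6564 [y] (3,5) — stop
  → r_1 = 1.6564
beam 2: φ=-45°, α=195°
  cosα=-0.9659 sinα=-0.2588 | (3,3) | tMaxX 0.7143 tMaxY 1.5455 | tΔX 1.0353 tΔY 3.8637
    t=0.7143 [x] (2,3)
    t=1.5455 [y] (2,2)
    t=1.7496 [x] (1,2)
    t=2.7849 [x] (0,2) — stop
  → r_2 = 2.7849
beam 3: φ=45°, α=285°
  cosα=0.2588 sinα=-0.9659 | (3,3) | tMaxX 1.1977 tMaxY 0.4141 | tΔX 3.8637 tΔY 1.0353
    t=0.4141 [y] (3,2)
    t=1.1977 [x] (4,2)
    t=1.4494 [y] (4,1)
    t=2.4847 [y] (4,0) — stop
  → r_3 = 2.4847
beam 4: φ=135°, α=15°
  cosα=0.9659 sinα=0.2588 | (3,3) | tMaxX 0.3209 tMaxY 2.3182 | tΔX 1.0353 tΔY 3.8637
    t=0.3209 [x] (4,3)
    t=1.3562 [x] (5,3)
    t=2.3182 [y] (5,4)
    t=2.3915 [x] (6,4) — stop
  → r_4 = 2.3915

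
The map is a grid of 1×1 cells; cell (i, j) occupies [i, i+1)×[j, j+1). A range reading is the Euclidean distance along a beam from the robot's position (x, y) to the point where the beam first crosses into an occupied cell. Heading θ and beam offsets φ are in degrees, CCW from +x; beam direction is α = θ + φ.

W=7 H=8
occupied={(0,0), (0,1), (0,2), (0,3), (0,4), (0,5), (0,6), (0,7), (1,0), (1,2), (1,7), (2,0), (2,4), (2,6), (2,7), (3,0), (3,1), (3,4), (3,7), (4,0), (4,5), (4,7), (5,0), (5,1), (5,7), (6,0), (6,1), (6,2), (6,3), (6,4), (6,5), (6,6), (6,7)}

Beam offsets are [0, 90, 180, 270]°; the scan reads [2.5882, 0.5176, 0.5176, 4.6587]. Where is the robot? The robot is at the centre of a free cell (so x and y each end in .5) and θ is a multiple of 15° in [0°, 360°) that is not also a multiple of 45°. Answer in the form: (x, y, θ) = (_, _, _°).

(x, y, θ) = (1.5, 3.5, 75°)

The pose lattice has 23·16 = 368 candidates. Test each by forward raycasting.
  (2.5, 1.5, 15°): beam 1 = 0.5176 ≠ 2.5882 ✗
  (5.5, 3.5, 330°): beam 1 = 0.5774 ≠ 2.5882 ✗
  (5.5, 6.5, 210°): beam 1 = 1.0000 ≠ 2.5882 ✗
  (1.5, 5.5, 255°): beam 1 = 1.9319 ≠ 2.5882 ✗
  (1.5, 1.5, 15°): beam 1 = 1.5529 ≠ 2.5882 ✗
  …
  (1.5, 3.5, 75°): r_1=2.5882, r_2=0.5176, r_3=0.5176, r_4=4.6587 — all match ✓
No second candidate reproduces the full scan.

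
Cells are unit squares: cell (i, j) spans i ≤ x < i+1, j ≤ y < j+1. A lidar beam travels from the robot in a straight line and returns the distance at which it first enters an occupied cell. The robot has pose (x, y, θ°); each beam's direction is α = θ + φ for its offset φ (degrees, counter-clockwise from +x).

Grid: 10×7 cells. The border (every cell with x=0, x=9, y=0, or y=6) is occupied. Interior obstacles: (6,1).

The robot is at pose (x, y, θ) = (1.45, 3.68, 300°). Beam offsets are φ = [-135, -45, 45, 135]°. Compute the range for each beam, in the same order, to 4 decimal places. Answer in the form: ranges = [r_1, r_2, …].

beam 1: φ=-135°, α=165°
  dir = (cos 165°, sin 165°) = (-0.9659, 0.2588); from cell (1,3)
  next x-line at t=0.4659, next y-line at t=1.2364; Δt_x=1.0353, Δt_y=3.8637
    x: enter (0,3) at t=0.4659 ← occupied
  → r_1 = 0.4659
beam 2: φ=-45°, α=255°
  dir = (cos 255°, sin 255°) = (-0.2588, -0.9659); from cell (1,3)
  next x-line at t=1.7387, next y-line at t=0.7040; Δt_x=3.8637, Δt_y=1.0353
    y: enter (1,2) at t=0.7040
    x: enter (0,2) at t=1.7387 ← occupied
  → r_2 = 1.7387
beam 3: φ=45°, α=345°
  dir = (cos 345°, sin 345°) = (0.9659, -0.2588); from cell (1,3)
  next x-line at t=0.5694, next y-line at t=2.6273; Δt_x=1.0353, Δt_y=3.8637
    x: enter (2,3) at t=0.5694
    x: enter (3,3) at t=1.6047
    y: enter (3,2) at t=2.6273
    x: enter (4,2) at t=2.6400
    x: enter (5,2) at t=3.6752
    x: enter (6,2) at t=4.7105
    x: enter (7,2) at t=5.7458
    y: enter (7,1) at t=6.4910
    x: enter (8,1) at t=6.7811
    x: enter (9,1) at t=7.8163 ← occupied
  → r_3 = 7.8163
beam 4: φ=135°, α=75°
  dir = (cos 75°, sin 75°) = (0.2588, 0.9659); from cell (1,3)
  next x-line at t=2.1250, next y-line at t=0.3313; Δt_x=3.8637, Δt_y=1.0353
    y: enter (1,4) at t=0.3313
    y: enter (1,5) at t=1.3666
    x: enter (2,5) at t=2.1250
    y: enter (2,6) at t=2.4018 ← occupied
  → r_4 = 2.4018

ranges = [0.4659, 1.7387, 7.8163, 2.4018]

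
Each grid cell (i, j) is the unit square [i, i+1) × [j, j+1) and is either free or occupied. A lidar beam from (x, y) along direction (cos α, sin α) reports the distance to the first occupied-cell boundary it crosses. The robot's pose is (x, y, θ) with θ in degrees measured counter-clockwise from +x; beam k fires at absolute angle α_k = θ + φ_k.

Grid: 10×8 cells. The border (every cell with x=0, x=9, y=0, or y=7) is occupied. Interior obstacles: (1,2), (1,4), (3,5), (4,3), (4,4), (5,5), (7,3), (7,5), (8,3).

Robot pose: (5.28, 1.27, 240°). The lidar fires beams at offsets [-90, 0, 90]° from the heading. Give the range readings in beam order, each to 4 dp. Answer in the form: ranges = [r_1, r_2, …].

ranges = [4.9421, 0.3118, 0.5400]

beam 1: φ=-90°, α=150°
  cosα=-0.8660 sinα=0.5000 | (5,1) | tMaxX 0.3233 tMaxY 1.4600 | tΔX 1.1547 tΔY 2.0000
    t=0.3233 [x] (4,1)
    t=1.4600 [y] (4,2)
    t=1.4780 [x] (3,2)
    t=2.6327 [x] (2,2)
    t=3.4600 [y] (2,3)
    t=3.7874 [x] (1,3)
    t=4.9421 [x] (0,3) — stop
  → r_1 = 4.9421
beam 2: φ=0°, α=240°
  cosα=-0.5000 sinα=-0.8660 | (5,1) | tMaxX 0.5600 tMaxY 0.3118 | tΔX 2.0000 tΔY 1.1547
    t=0.3118 [y] (5,0) — stop
  → r_2 = 0.3118
beam 3: φ=90°, α=330°
  cosα=0.8660 sinα=-0.5000 | (5,1) | tMaxX 0.8314 tMaxY 0.5400 | tΔX 1.1547 tΔY 2.0000
    t=0.5400 [y] (5,0) — stop
  → r_3 = 0.5400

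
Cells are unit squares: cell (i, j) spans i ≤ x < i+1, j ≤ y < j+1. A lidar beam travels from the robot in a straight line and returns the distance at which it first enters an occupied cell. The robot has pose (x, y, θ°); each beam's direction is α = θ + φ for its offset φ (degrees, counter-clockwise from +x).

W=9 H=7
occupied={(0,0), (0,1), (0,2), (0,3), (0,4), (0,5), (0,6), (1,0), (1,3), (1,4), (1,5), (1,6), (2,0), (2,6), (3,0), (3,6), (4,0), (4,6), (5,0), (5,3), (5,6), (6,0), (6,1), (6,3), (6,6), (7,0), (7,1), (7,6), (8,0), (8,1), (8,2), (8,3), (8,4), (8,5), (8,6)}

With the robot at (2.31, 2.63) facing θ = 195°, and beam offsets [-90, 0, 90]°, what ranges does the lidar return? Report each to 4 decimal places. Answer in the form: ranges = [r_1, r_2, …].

beam 1: φ=-90°, α=105°
  d=(-0.2588,0.9659)  start (2,2)  tX=1.1977 tY=0.3831  stride 1/|dx|=3.8637 1/|dy|=1.0353
    cross y-line → (2,3), t=0.3831
    cross x-line → (1,3), t=1.1977 (wall)
  → r_1 = 1.1977
beam 2: φ=0°, α=195°
  d=(-0.9659,-0.2588)  start (2,2)  tX=0.3209 tY=2.4341  stride 1/|dx|=1.0353 1/|dy|=3.8637
    cross x-line → (1,2), t=0.3209
    cross x-line → (0,2), t=1.3562 (wall)
  → r_2 = 1.3562
beam 3: φ=90°, α=285°
  d=(0.2588,-0.9659)  start (2,2)  tX=2.6660 tY=0.6522  stride 1/|dx|=3.8637 1/|dy|=1.0353
    cross y-line → (2,1), t=0.6522
    cross y-line → (2,0), t=1.6875 (wall)
  → r_3 = 1.6875

ranges = [1.1977, 1.3562, 1.6875]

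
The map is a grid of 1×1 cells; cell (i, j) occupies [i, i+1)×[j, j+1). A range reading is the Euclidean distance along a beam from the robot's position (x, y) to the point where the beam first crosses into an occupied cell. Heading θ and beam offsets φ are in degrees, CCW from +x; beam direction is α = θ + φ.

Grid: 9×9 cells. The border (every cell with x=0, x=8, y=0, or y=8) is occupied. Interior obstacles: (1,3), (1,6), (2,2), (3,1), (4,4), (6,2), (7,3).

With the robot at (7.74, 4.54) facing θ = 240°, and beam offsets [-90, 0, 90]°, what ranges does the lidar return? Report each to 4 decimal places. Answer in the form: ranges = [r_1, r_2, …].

beam 1: φ=-90°, α=150°
  cosα=-0.8660 sinα=0.5000 | (7,4) | tMaxX 0.8545 tMaxY 0.9200 | tΔX 1.1547 tΔY 2.0000
    t=0.8545 [x] (6,4)
    t=0.9200 [y] (6,5)
    t=2.0092 [x] (5,5)
    t=2.9200 [y] (5,6)
    t=3.1639 [x] (4,6)
    t=4.3186 [x] (3,6)
    t=4.9200 [y] (3,7)
    t=5.4733 [x] (2,7)
    t=6.6280 [x] (1,7)
    t=6.9200 [y] (1,8) — stop
  → r_1 = 6.9200
beam 2: φ=0°, α=240°
  cosα=-0.5000 sinα=-0.8660 | (7,4) | tMaxX 1.4800 tMaxY 0.6235 | tΔX 2.0000 tΔY 1.1547
    t=0.6235 [y] (7,3) — stop
  → r_2 = 0.6235
beam 3: φ=90°, α=330°
  cosα=0.8660 sinα=-0.5000 | (7,4) | tMaxX 0.3002 tMaxY 1.0800 | tΔX 1.1547 tΔY 2.0000
    t=0.3002 [x] (8,4) — stop
  → r_3 = 0.3002

ranges = [6.9200, 0.6235, 0.3002]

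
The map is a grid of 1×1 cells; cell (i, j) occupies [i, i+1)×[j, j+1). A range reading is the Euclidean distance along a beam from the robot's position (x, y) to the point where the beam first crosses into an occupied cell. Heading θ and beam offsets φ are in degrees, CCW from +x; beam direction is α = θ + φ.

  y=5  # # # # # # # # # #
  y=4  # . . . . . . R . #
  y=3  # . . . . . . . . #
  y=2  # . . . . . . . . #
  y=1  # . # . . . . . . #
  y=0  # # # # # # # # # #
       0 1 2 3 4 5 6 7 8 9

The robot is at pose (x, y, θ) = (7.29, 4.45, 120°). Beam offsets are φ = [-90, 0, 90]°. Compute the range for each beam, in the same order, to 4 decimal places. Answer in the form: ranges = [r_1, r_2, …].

ranges = [1.1000, 0.6351, 4.9537]

beam 1: φ=-90°, α=30°
  dir = (cos 30°, sin 30°) = (0.8660, 0.5000); from cell (7,4)
  next x-line at t=0.8198, next y-line at t=1.1000; Δt_x=1.1547, Δt_y=2.0000
    x: enter (8,4) at t=0.8198
    y: enter (8,5) at t=1.1000 ← occupied
  → r_1 = 1.1000
beam 2: φ=0°, α=120°
  dir = (cos 120°, sin 120°) = (-0.5000, 0.8660); from cell (7,4)
  next x-line at t=0.5800, next y-line at t=0.6351; Δt_x=2.0000, Δt_y=1.1547
    x: enter (6,4) at t=0.5800
    y: enter (6,5) at t=0.6351 ← occupied
  → r_2 = 0.6351
beam 3: φ=90°, α=210°
  dir = (cos 210°, sin 210°) = (-0.8660, -0.5000); from cell (7,4)
  next x-line at t=0.3349, next y-line at t=0.9000; Δt_x=1.1547, Δt_y=2.0000
    x: enter (6,4) at t=0.3349
    y: enter (6,3) at t=0.9000
    x: enter (5,3) at t=1.4896
    x: enter (4,3) at t=2.6443
    y: enter (4,2) at t=2.9000
    x: enter (3,2) at t=3.7990
    y: enter (3,1) at t=4.9000
    x: enter (2,1) at t=4.9537 ← occupied
  → r_3 = 4.9537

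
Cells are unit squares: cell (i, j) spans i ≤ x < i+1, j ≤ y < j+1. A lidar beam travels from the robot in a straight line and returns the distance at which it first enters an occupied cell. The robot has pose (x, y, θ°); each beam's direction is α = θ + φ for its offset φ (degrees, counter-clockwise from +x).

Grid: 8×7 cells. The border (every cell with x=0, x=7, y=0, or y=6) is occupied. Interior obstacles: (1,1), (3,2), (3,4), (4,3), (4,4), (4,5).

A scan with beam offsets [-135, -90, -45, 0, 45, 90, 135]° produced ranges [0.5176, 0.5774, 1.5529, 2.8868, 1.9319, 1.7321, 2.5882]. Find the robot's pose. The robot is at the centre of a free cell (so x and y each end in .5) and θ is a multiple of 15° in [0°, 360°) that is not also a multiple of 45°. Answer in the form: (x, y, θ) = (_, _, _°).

(x, y, θ) = (1.5, 3.5, 300°)

Enumerate (i+0.5, j+0.5, θ) over the 24 free cells and 16 admissible headings. For each, cast all 7 beams and compare to the given ranges.
  (3.5, 1.5, 195°): beam 1 = 0.5774 ≠ 0.5176 ✗
  (2.5, 3.5, 345°): beam 1 = 1.7321 ≠ 0.5176 ✗
  (2.5, 4.5, 120°): beam 4 = 1.7321 ≠ 2.8868 ✗
  (5.5, 4.5, 150°): beam 1 = 1.5529 ≠ 0.5176 ✗
  …
  (1.5, 3.5, 300°): r_1=0.5176, r_2=0.5774, r_3=1.5529, r_4=2.8868, r_5=1.9319, r_6=1.7321, r_7=2.5882 — all match ✓
Only this pose fits every beam.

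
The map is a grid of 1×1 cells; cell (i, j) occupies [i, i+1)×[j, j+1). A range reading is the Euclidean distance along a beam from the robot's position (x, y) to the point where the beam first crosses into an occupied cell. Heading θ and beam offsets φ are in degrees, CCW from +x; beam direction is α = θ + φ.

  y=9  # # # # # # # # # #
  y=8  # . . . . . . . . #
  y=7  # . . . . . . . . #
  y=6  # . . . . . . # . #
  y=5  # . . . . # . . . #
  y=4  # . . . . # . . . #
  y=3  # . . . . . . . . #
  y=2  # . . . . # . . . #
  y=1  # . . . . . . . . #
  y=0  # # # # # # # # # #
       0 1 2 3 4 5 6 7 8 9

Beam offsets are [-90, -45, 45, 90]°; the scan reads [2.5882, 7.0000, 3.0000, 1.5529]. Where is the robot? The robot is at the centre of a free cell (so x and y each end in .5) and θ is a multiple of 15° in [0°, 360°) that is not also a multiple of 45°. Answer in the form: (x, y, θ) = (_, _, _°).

(x, y, θ) = (2.5, 5.5, 75°)

Candidates: 60 free-cell centres × 16 headings = 960 poses. Raycast each; keep the one whose scan matches to 4 dp.
  (4.5, 5.5, 120°): beam 1 = 0.5774 ≠ 2.5882 ✗
  (5.5, 1.5, 300°): beam 1 = 1.0000 ≠ 2.5882 ✗
  (5.5, 6.5, 15°): beam 1 = 0.5176 ≠ 2.5882 ✗
  (2.5, 3.5, 195°): beam 1 = 5.6940 ≠ 2.5882 ✗
  (4.5, 8.5, 15°): beam 2 = 3.0000 ≠ 7.0000 ✗
  …
  (2.5, 5.5, 75°): r_1=2.5882, r_2=7.0000, r_3=3.0000, r_4=1.5529 — all match ✓
Only this pose fits every beam.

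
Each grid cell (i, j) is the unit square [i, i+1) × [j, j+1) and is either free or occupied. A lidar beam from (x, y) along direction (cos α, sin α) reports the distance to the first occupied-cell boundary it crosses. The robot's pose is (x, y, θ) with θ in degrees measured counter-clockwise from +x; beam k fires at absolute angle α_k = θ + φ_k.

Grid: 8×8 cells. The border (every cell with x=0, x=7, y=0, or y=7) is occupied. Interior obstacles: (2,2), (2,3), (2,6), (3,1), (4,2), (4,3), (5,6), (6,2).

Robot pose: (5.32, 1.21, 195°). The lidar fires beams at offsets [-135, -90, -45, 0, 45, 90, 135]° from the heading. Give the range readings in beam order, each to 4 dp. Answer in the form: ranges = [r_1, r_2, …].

beam 1: φ=-135°, α=60°
  direction (0.5000, 0.8660); cell (5,1); t to first gridline: x 1.3600, y 0.9122 (then +2.0000 / +1.1547)
    (5,2) via y @ 0.9122
    (6,2) via x @ 1.3600  # hit
  → r_1 = 1.3600
beam 2: φ=-90°, α=105°
  direction (-0.2588, 0.9659); cell (5,1); t to first gridline: x 1.2364, y 0.8179 (then +3.8637 / +1.0353)
    (5,2) via y @ 0.8179
    (4,2) via x @ 1.2364  # hit
  → r_2 = 1.2364
beam 3: φ=-45°, α=150°
  direction (-0.8660, 0.5000); cell (5,1); t to first gridline: x 0.3695, y 1.5800 (then +1.1547 / +2.0000)
    (4,1) via x @ 0.3695
    (3,1) via x @ 1.5242  # hit
  → r_3 = 1.5242
beam 4: φ=0°, α=195°
  direction (-0.9659, -0.2588); cell (5,1); t to first gridline: x 0.3313, y 0.8114 (then +1.0353 / +3.8637)
    (4,1) via x @ 0.3313
    (4,0) via y @ 0.8114  # hit
  → r_4 = 0.8114
beam 5: φ=45°, α=240°
  direction (-0.5000, -0.8660); cell (5,1); t to first gridline: x 0.6400, y 0.2425 (then +2.0000 / +1.1547)
    (5,0) via y @ 0.2425  # hit
  → r_5 = 0.2425
beam 6: φ=90°, α=285°
  direction (0.2588, -0.9659); cell (5,1); t to first gridline: x 2.6273, y 0.2174 (then +3.8637 / +1.0353)
    (5,0) via y @ 0.2174  # hit
  → r_6 = 0.2174
beam 7: φ=135°, α=330°
  direction (0.8660, -0.5000); cell (5,1); t to first gridline: x 0.7852, y 0.4200 (then +1.1547 / +2.0000)
    (5,0) via y @ 0.4200  # hit
  → r_7 = 0.4200

ranges = [1.3600, 1.2364, 1.5242, 0.8114, 0.2425, 0.2174, 0.4200]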